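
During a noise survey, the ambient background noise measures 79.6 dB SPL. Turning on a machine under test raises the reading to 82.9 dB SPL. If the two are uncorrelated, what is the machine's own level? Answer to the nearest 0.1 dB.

Subtract intensities: L_src = 10·log₁₀(10^(L_total/10) − 10^(L_bg/10)).
L_src = 10·log₁₀(10^(82.9/10) − 10^(79.6/10)) = 10·log₁₀(103800000) = 80.2 dB SPL.

80.2 dB SPL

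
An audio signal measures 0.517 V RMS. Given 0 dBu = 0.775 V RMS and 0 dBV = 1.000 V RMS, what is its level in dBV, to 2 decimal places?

dBV = 20·log₁₀(V / 1.000 V).
20·log₁₀(0.517/1.000) = -5.73 dBV.

-5.73 dBV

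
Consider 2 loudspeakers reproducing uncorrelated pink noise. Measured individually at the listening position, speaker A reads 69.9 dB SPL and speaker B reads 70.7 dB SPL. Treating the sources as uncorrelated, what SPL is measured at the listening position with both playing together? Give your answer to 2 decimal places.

73.33 dB SPL

Incoherent sources sum as intensities:
L_total = 10·log₁₀(10^(69.9/10) + 10^(70.7/10)) = 10·log₁₀(21520000) = 73.33 dB SPL.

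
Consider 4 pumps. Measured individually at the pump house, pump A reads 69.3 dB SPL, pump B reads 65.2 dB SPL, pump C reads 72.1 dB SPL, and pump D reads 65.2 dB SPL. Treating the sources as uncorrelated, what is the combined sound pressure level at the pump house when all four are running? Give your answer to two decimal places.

74.96 dB SPL

Add the sources as powers (linear), then convert back to dB:
L_total = 10·log₁₀(10^(69.3/10) + 10^(65.2/10) + 10^(72.1/10) + 10^(65.2/10)) = 10·log₁₀(31350000) = 74.96 dB SPL.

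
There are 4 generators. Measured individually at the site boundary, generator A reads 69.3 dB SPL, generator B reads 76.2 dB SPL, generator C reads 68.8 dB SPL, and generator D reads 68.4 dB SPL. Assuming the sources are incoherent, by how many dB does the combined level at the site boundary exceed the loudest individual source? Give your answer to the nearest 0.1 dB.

1.9 dB

Incoherent sources sum as intensities:
L_total = 10·log₁₀(10^(69.3/10) + 10^(76.2/10) + 10^(68.8/10) + 10^(68.4/10)) = 78.11 dB SPL.
Excess over the loudest (76.2 dB): 78.11 − 76.2 = 1.9 dB.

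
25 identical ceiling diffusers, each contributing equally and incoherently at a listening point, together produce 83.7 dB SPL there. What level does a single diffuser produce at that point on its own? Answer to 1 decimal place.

69.7 dB SPL

25 equal incoherent sources add 10·log₁₀(25) = 13.98 dB over one source.
L_one = 83.7 − 13.98 = 69.7 dB SPL.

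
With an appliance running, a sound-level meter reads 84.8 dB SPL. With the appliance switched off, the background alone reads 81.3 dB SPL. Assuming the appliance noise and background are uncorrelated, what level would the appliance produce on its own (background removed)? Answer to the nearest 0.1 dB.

82.2 dB SPL

Background correction is a power subtraction:
L_src = 10·log₁₀(10^(84.8/10) − 10^(81.3/10)) = 10·log₁₀(167100000) = 82.2 dB SPL.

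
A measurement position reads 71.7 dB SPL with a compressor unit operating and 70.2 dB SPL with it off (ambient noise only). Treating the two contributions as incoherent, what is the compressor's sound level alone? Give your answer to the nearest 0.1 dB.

66.4 dB SPL

Subtract intensities: L_src = 10·log₁₀(10^(L_total/10) − 10^(L_bg/10)).
L_src = 10·log₁₀(10^(71.7/10) − 10^(70.2/10)) = 10·log₁₀(4320000) = 66.4 dB SPL.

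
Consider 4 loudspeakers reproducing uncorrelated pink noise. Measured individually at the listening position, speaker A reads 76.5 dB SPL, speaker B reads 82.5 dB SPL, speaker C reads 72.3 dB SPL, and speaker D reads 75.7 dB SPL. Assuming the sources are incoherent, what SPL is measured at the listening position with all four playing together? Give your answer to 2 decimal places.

Add the sources as powers (linear), then convert back to dB:
L_total = 10·log₁₀(10^(76.5/10) + 10^(82.5/10) + 10^(72.3/10) + 10^(75.7/10)) = 10·log₁₀(276600000) = 84.42 dB SPL.

84.42 dB SPL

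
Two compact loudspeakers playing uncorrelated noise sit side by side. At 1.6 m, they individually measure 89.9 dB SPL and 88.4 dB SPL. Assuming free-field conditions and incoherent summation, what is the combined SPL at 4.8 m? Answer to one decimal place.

Combined at 1.6 m: 10·log₁₀(10^(89.9/10)+10^(88.4/10)) = 92.22 dB SPL.
Then apply −20·log₁₀(4.8/1.6) = -9.54 dB → 82.7 dB SPL.

82.7 dB SPL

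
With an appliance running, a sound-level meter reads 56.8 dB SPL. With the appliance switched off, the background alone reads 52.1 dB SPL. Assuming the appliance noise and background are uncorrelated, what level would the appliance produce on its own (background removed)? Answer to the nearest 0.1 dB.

Remove the background by subtracting linear intensities:
L_src = 10·log₁₀(10^(56.8/10) − 10^(52.1/10)) = 10·log₁₀(316400) = 55.0 dB SPL.

55.0 dB SPL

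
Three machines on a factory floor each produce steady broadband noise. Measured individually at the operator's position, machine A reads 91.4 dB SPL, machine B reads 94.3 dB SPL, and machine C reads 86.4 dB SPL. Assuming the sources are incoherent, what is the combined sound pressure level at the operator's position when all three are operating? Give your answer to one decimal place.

96.5 dB SPL

Incoherent sources sum as intensities:
L_total = 10·log₁₀(10^(91.4/10) + 10^(94.3/10) + 10^(86.4/10)) = 10·log₁₀(4508000000) = 96.5 dB SPL.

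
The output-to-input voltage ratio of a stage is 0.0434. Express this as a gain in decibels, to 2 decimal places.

-27.25 dB

For a voltage ratio, dB = 20·log₁₀(V₂/V₁).
20·log₁₀(0.0434) = -27.25 dB.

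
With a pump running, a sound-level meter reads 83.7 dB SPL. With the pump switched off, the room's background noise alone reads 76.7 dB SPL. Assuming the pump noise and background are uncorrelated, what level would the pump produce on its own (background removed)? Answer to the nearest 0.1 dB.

Remove the background by subtracting linear intensities:
L_src = 10·log₁₀(10^(83.7/10) − 10^(76.7/10)) = 10·log₁₀(187600000) = 82.7 dB SPL.

82.7 dB SPL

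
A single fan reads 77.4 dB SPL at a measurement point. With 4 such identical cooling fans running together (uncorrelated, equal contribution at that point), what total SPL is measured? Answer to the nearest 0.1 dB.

83.4 dB SPL

4 equal incoherent sources raise the level by 10·log₁₀(4) = 6.02 dB.
L_total = 77.4 + 6.02 = 83.4 dB SPL.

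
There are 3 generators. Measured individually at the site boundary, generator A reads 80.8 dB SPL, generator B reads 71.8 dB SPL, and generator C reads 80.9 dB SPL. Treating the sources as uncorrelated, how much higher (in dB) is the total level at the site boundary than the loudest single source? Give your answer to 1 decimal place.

Add the sources as powers (linear), then convert back to dB:
L_total = 10·log₁₀(10^(80.8/10) + 10^(71.8/10) + 10^(80.9/10)) = 84.12 dB SPL.
Excess over the loudest (80.9 dB): 84.12 − 80.9 = 3.2 dB.

3.2 dB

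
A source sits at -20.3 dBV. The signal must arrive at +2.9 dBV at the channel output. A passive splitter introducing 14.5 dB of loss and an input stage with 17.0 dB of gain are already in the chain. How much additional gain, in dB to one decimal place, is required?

The required make-up gain is the shortfall in the dB sum.
G = +2.9 − (-20.3) + 14.5 − 17.0 = 20.7 dB.

20.7 dB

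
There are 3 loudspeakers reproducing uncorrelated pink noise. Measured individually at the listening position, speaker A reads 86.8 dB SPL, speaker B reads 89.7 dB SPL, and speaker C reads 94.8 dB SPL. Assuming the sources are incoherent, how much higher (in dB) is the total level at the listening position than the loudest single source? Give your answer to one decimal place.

1.7 dB

Uncorrelated sources add in intensity (power), not in dB.
L_total = 10·log₁₀(10^(86.8/10) + 10^(89.7/10) + 10^(94.8/10)) = 96.47 dB SPL.
Excess over the loudest (94.8 dB): 96.47 − 94.8 = 1.7 dB.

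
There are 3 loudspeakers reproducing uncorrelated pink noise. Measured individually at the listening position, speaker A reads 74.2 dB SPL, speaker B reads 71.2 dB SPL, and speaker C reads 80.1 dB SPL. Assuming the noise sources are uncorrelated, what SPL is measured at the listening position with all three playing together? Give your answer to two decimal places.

81.52 dB SPL

Add the sources as powers (linear), then convert back to dB:
L_total = 10·log₁₀(10^(74.2/10) + 10^(71.2/10) + 10^(80.1/10)) = 10·log₁₀(141800000) = 81.52 dB SPL.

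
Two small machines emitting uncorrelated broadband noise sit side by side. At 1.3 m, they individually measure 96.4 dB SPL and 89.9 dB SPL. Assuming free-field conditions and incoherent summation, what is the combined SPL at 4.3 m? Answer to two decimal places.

86.89 dB SPL

Combined at 1.3 m: 10·log₁₀(10^(96.4/10)+10^(89.9/10)) = 97.277 dB SPL.
Then apply −20·log₁₀(4.3/1.3) = -10.391 dB → 86.89 dB SPL.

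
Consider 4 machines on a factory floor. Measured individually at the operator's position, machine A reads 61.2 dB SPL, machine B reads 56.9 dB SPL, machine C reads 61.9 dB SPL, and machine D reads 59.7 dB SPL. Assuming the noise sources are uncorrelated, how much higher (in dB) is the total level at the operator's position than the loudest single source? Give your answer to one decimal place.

4.4 dB

Add the sources as powers (linear), then convert back to dB:
L_total = 10·log₁₀(10^(61.2/10) + 10^(56.9/10) + 10^(61.9/10) + 10^(59.7/10)) = 66.32 dB SPL.
Excess over the loudest (61.9 dB): 66.32 − 61.9 = 4.4 dB.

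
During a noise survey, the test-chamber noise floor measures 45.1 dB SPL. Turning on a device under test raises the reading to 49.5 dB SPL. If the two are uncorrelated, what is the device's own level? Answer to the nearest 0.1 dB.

47.5 dB SPL

Subtract intensities: L_src = 10·log₁₀(10^(L_total/10) − 10^(L_bg/10)).
L_src = 10·log₁₀(10^(49.5/10) − 10^(45.1/10)) = 10·log₁₀(56770) = 47.5 dB SPL.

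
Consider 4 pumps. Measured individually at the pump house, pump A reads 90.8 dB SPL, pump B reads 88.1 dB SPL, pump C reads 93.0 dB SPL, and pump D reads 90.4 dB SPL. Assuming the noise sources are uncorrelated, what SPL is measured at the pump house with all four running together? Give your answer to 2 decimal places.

96.94 dB SPL

Uncorrelated sources add in intensity (power), not in dB.
L_total = 10·log₁₀(10^(90.8/10) + 10^(88.1/10) + 10^(93.0/10) + 10^(90.4/10)) = 10·log₁₀(4940000000) = 96.94 dB SPL.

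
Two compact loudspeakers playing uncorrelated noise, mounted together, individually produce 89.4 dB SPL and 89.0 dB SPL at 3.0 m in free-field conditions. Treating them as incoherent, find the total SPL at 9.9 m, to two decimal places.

81.84 dB SPL

Combined at 3.0 m: 10·log₁₀(10^(89.4/10)+10^(89.0/10)) = 92.215 dB SPL.
Then apply −20·log₁₀(9.9/3.0) = -10.370 dB → 81.84 dB SPL.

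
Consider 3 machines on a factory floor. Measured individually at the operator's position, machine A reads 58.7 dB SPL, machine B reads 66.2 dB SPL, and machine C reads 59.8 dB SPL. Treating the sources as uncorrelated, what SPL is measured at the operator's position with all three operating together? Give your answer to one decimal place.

Uncorrelated sources add in intensity (power), not in dB.
L_total = 10·log₁₀(10^(58.7/10) + 10^(66.2/10) + 10^(59.8/10)) = 10·log₁₀(5865000) = 67.7 dB SPL.

67.7 dB SPL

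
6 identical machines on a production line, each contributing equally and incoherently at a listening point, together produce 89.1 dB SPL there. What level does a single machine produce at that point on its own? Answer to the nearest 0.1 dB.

81.3 dB SPL

6 equal incoherent sources add 10·log₁₀(6) = 7.78 dB over one source.
L_one = 89.1 − 7.78 = 81.3 dB SPL.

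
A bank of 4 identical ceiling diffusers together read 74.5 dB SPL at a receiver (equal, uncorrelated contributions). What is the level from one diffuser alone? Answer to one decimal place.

68.5 dB SPL

4 equal incoherent sources add 10·log₁₀(4) = 6.02 dB over one source.
L_one = 74.5 − 6.02 = 68.5 dB SPL.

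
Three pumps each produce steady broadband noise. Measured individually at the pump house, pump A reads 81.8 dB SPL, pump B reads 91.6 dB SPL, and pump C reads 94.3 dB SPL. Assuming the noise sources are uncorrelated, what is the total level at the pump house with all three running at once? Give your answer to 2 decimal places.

96.32 dB SPL

Incoherent sources sum as intensities:
L_total = 10·log₁₀(10^(81.8/10) + 10^(91.6/10) + 10^(94.3/10)) = 10·log₁₀(4288000000) = 96.32 dB SPL.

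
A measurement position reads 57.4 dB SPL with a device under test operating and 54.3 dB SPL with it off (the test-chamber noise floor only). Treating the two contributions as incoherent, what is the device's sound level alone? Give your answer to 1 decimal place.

54.5 dB SPL

Remove the background by subtracting linear intensities:
L_src = 10·log₁₀(10^(57.4/10) − 10^(54.3/10)) = 10·log₁₀(280400) = 54.5 dB SPL.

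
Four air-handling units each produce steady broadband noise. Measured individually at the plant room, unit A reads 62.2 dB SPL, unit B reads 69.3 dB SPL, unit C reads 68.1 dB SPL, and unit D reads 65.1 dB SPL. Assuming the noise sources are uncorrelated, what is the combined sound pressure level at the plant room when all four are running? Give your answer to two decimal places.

72.98 dB SPL

Incoherent sources sum as intensities:
L_total = 10·log₁₀(10^(62.2/10) + 10^(69.3/10) + 10^(68.1/10) + 10^(65.1/10)) = 10·log₁₀(19860000) = 72.98 dB SPL.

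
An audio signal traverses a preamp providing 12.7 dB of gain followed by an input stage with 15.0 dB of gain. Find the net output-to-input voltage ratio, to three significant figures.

Net gain = 12.7 + 15.0 = 27.7 dB.
Voltage ratio = 10^(27.7/20) = 24.3.

24.3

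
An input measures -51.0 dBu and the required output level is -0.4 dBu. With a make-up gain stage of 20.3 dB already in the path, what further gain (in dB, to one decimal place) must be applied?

The required make-up gain is the shortfall in the dB sum.
G = -0.4 − (-51.0) − 20.3 = 30.3 dB.

30.3 dB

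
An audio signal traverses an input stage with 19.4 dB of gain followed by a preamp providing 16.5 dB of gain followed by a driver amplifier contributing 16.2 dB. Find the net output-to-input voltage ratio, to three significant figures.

403

Net gain = 19.4 + 16.5 + 16.2 = 52.1 dB.
Voltage ratio = 10^(52.1/20) = 403.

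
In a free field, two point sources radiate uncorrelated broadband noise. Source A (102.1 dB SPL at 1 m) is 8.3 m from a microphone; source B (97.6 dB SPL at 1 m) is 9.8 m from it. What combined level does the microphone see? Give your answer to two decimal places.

At the listener: L_A = 102.1 − 20·log₁₀(8.3) = 83.718 dB; L_B = 97.6 − 20·log₁₀(9.8) = 77.775 dB.
Combined: 10·log₁₀(10^(83.718/10)+10^(77.775/10)) = 84.70 dB SPL.

84.70 dB SPL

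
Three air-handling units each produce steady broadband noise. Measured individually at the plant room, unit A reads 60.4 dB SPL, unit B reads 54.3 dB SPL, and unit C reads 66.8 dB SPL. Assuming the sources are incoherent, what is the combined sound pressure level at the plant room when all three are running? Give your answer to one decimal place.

Uncorrelated sources add in intensity (power), not in dB.
L_total = 10·log₁₀(10^(60.4/10) + 10^(54.3/10) + 10^(66.8/10)) = 10·log₁₀(6152000) = 67.9 dB SPL.

67.9 dB SPL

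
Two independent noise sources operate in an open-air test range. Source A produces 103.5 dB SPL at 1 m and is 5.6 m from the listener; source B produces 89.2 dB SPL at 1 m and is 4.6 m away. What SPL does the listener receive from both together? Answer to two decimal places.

At the listener: L_A = 103.5 − 20·log₁₀(5.6) = 88.536 dB; L_B = 89.2 − 20·log₁₀(4.6) = 75.945 dB.
Combined: 10·log₁₀(10^(88.536/10)+10^(75.945/10)) = 88.77 dB SPL.

88.77 dB SPL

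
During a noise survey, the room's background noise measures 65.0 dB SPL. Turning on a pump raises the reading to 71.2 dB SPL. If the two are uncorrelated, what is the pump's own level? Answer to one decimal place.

Remove the background by subtracting linear intensities:
L_src = 10·log₁₀(10^(71.2/10) − 10^(65.0/10)) = 10·log₁₀(10020000) = 70.0 dB SPL.

70.0 dB SPL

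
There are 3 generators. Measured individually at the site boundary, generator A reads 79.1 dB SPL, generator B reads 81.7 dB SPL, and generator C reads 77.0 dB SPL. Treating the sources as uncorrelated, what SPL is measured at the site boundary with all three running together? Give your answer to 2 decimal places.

Add the sources as powers (linear), then convert back to dB:
L_total = 10·log₁₀(10^(79.1/10) + 10^(81.7/10) + 10^(77.0/10)) = 10·log₁₀(279300000) = 84.46 dB SPL.

84.46 dB SPL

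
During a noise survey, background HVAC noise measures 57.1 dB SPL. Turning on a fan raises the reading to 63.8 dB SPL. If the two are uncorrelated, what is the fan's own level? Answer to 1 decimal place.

Subtract intensities: L_src = 10·log₁₀(10^(L_total/10) − 10^(L_bg/10)).
L_src = 10·log₁₀(10^(63.8/10) − 10^(57.1/10)) = 10·log₁₀(1886000) = 62.8 dB SPL.

62.8 dB SPL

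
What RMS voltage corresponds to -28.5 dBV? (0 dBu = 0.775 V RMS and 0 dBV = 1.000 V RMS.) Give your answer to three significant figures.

0.0376 V

V = 1.000 V × 10^(-28.5/20).
= 1.000 × 0.03758 = 0.0376 V.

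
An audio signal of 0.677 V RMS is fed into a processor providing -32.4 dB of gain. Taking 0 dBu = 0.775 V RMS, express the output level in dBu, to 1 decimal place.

-33.6 dBu

Input level: 20·log₁₀(0.677/0.775) = -1.17 dBu.
Output: -1.17 − 32.4 = -33.6 dBu.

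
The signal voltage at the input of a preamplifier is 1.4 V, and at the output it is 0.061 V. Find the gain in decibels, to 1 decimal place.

Voltage ratio → dB uses the 20·log₁₀ form:
20·log₁₀(0.061/1.4) = 20·log₁₀(0.04357) = -27.2 dB.

-27.2 dB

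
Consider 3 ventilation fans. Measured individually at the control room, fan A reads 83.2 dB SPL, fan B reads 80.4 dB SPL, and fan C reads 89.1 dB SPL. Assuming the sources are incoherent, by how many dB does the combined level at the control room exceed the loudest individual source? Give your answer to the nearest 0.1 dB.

1.4 dB

Add the sources as powers (linear), then convert back to dB:
L_total = 10·log₁₀(10^(83.2/10) + 10^(80.4/10) + 10^(89.1/10)) = 90.54 dB SPL.
Excess over the loudest (89.1 dB): 90.54 − 89.1 = 1.4 dB.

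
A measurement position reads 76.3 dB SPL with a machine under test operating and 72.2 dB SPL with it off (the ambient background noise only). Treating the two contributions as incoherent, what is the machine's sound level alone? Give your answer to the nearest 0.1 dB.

Background correction is a power subtraction:
L_src = 10·log₁₀(10^(76.3/10) − 10^(72.2/10)) = 10·log₁₀(26060000) = 74.2 dB SPL.

74.2 dB SPL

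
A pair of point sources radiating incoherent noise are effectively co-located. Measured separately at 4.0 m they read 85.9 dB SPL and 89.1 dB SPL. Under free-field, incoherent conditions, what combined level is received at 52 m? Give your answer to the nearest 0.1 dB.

Combined at 4.0 m: 10·log₁₀(10^(85.9/10)+10^(89.1/10)) = 90.80 dB SPL.
Then apply −20·log₁₀(52/4.0) = -22.28 dB → 68.5 dB SPL.

68.5 dB SPL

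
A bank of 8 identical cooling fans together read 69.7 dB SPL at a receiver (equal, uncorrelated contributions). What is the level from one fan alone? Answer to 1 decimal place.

8 equal incoherent sources add 10·log₁₀(8) = 9.03 dB over one source.
L_one = 69.7 − 9.03 = 60.7 dB SPL.

60.7 dB SPL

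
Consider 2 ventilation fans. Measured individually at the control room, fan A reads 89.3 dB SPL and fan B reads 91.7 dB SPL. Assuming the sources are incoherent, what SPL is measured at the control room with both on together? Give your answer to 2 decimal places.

93.67 dB SPL

Add the sources as powers (linear), then convert back to dB:
L_total = 10·log₁₀(10^(89.3/10) + 10^(91.7/10)) = 10·log₁₀(2330000000) = 93.67 dB SPL.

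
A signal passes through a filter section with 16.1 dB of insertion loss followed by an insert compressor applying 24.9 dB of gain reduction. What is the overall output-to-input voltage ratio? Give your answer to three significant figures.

Net gain = (−16.1) + (−24.9) = -41.0 dB.
Voltage ratio = 10^(-41.0/20) = 0.00891.

0.00891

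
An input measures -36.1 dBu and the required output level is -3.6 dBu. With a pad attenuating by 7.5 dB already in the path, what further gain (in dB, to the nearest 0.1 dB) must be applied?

The required make-up gain is the shortfall in the dB sum.
G = -3.6 − (-36.1) + 7.5 = 40.0 dB.

40.0 dB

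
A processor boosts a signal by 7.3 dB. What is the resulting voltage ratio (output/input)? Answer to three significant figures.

2.32

Voltage ratio = 10^(dB/20).
10^(7.3/20) = 10^(0.3650) = 2.32.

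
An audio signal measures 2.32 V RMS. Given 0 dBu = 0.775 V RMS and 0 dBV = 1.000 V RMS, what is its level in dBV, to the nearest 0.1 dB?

+7.3 dBV

dBV = 20·log₁₀(V / 1.000 V).
20·log₁₀(2.32/1.000) = +7.3 dBV.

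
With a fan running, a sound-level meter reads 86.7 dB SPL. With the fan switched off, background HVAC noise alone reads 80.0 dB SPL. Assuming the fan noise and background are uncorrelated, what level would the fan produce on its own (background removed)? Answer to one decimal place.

85.7 dB SPL

Remove the background by subtracting linear intensities:
L_src = 10·log₁₀(10^(86.7/10) − 10^(80.0/10)) = 10·log₁₀(367700000) = 85.7 dB SPL.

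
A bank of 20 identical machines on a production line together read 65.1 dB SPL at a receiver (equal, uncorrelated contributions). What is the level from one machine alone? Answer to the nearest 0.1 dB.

20 equal incoherent sources add 10·log₁₀(20) = 13.01 dB over one source.
L_one = 65.1 − 13.01 = 52.1 dB SPL.

52.1 dB SPL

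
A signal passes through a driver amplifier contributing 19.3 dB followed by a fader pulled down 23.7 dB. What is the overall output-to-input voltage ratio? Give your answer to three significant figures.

Net gain = 19.3 + (−23.7) = -4.4 dB.
Voltage ratio = 10^(-4.4/20) = 0.603.

0.603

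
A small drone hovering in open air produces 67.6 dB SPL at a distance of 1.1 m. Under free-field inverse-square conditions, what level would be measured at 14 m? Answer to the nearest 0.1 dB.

Free-field point source: level drops by 20·log₁₀ of the distance ratio.
ΔL = −20·log₁₀(14/1.1) = -22.09 dB, so L₂ = 67.6 + (-22.09) = 45.5 dB SPL.

45.5 dB SPL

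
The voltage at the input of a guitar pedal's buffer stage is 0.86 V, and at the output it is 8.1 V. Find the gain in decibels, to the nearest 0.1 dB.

For a voltage ratio, dB = 20·log₁₀(V₂/V₁).
20·log₁₀(8.1/0.86) = 20·log₁₀(9.419) = 19.5 dB.

19.5 dB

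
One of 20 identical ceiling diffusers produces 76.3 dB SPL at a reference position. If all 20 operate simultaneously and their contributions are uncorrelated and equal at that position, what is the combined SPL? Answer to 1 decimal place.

20 equal incoherent sources raise the level by 10·log₁₀(20) = 13.01 dB.
L_total = 76.3 + 13.01 = 89.3 dB SPL.

89.3 dB SPL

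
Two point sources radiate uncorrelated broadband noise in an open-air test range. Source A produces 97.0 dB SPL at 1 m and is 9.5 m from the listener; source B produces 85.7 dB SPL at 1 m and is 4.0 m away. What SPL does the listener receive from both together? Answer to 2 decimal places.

At the listener: L_A = 97.0 − 20·log₁₀(9.5) = 77.446 dB; L_B = 85.7 − 20·log₁₀(4.0) = 73.659 dB.
Combined: 10·log₁₀(10^(77.446/10)+10^(73.659/10)) = 78.96 dB SPL.

78.96 dB SPL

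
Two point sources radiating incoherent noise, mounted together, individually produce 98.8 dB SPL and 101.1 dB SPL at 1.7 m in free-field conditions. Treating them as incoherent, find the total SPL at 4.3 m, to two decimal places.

Combined at 1.7 m: 10·log₁₀(10^(98.8/10)+10^(101.1/10)) = 103.111 dB SPL.
Then apply −20·log₁₀(4.3/1.7) = -8.060 dB → 95.05 dB SPL.

95.05 dB SPL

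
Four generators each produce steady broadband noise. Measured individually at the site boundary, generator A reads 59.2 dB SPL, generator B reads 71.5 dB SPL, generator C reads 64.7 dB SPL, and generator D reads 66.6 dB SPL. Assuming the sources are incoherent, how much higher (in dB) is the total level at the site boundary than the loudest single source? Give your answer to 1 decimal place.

2.0 dB

Add the sources as powers (linear), then convert back to dB:
L_total = 10·log₁₀(10^(59.2/10) + 10^(71.5/10) + 10^(64.7/10) + 10^(66.6/10)) = 73.52 dB SPL.
Excess over the loudest (71.5 dB): 73.52 − 71.5 = 2.0 dB.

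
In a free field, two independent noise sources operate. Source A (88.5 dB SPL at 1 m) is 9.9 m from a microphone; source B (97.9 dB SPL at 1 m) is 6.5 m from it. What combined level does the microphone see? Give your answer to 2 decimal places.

At the listener: L_A = 88.5 − 20·log₁₀(9.9) = 68.587 dB; L_B = 97.9 − 20·log₁₀(6.5) = 81.642 dB.
Combined: 10·log₁₀(10^(68.587/10)+10^(81.642/10)) = 81.85 dB SPL.

81.85 dB SPL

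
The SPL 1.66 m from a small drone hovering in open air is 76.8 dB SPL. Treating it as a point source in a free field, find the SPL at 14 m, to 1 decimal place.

Free-field point source: level drops by 20·log₁₀ of the distance ratio.
ΔL = −20·log₁₀(14/1.66) = -18.52 dB, so L₂ = 76.8 + (-18.52) = 58.3 dB SPL.

58.3 dB SPL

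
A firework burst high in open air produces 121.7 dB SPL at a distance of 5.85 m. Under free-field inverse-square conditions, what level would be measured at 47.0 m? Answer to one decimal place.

For a point source in a free field, ΔL = −20·log₁₀(d₂/d₁).
ΔL = −20·log₁₀(47.0/5.85) = -18.10 dB, so L₂ = 121.7 + (-18.10) = 103.6 dB SPL.

103.6 dB SPL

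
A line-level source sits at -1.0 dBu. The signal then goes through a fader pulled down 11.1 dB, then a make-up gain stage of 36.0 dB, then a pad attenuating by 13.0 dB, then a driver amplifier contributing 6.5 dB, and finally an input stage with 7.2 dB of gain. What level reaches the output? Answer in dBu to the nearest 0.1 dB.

+24.6 dBu

Gain stages sum in dB:
-1.0 − 11.1 + 36.0 − 13.0 + 6.5 + 7.2 = +24.6 dBu.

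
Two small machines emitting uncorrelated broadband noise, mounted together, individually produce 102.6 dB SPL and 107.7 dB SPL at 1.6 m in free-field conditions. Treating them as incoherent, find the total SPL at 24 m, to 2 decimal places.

85.35 dB SPL

Combined at 1.6 m: 10·log₁₀(10^(102.6/10)+10^(107.7/10)) = 108.869 dB SPL.
Then apply −20·log₁₀(24/1.6) = -23.522 dB → 85.35 dB SPL.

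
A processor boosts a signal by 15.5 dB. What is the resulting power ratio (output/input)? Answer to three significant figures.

35.5

Power ratio = 10^(dB/10).
10^(15.5/10) = 10^(1.550) = 35.5.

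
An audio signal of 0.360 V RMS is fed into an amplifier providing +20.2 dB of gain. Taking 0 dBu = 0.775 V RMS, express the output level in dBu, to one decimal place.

+13.5 dBu

Input level: 20·log₁₀(0.360/0.775) = -6.66 dBu.
Output: -6.66 + 20.2 = +13.5 dBu.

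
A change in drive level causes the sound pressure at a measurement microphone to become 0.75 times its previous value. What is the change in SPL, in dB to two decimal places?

Sound pressure is an amplitude quantity: ΔL = 20·log₁₀(p₂/p₁).
20·log₁₀(0.75) = -2.50 dB.

-2.50 dB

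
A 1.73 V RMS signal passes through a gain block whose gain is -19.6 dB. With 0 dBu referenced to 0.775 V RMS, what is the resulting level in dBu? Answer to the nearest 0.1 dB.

Input level: 20·log₁₀(1.73/0.775) = 6.97 dBu.
Output: 6.97 − 19.6 = -12.6 dBu.

-12.6 dBu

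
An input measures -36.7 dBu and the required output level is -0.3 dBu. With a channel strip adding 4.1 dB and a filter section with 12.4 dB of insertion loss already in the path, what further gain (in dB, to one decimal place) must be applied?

44.7 dB

The required make-up gain is the shortfall in the dB sum.
G = -0.3 − (-36.7) − 4.1 + 12.4 = 44.7 dB.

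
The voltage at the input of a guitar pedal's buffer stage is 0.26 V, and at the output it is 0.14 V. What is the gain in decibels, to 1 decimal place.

-5.4 dB

Voltage ratio → dB uses the 20·log₁₀ form:
20·log₁₀(0.14/0.26) = 20·log₁₀(0.5385) = -5.4 dB.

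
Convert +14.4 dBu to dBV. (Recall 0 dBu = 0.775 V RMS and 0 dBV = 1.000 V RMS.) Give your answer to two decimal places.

+12.19 dBV

The offset between the scales is 20·log₁₀(0.775/1.000) = −2.214 dB.
So dBV = +14.4 − 2.214 = +12.19 dBV.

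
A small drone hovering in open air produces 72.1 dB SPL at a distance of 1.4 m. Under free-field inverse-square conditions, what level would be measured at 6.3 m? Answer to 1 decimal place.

Inverse-square spreading gives ΔL = −20·log₁₀(d₂/d₁).
ΔL = −20·log₁₀(6.3/1.4) = -13.06 dB, so L₂ = 72.1 + (-13.06) = 59.0 dB SPL.

59.0 dB SPL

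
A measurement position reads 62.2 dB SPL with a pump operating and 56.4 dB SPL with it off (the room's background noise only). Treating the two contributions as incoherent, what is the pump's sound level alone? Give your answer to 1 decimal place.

60.9 dB SPL

Remove the background by subtracting linear intensities:
L_src = 10·log₁₀(10^(62.2/10) − 10^(56.4/10)) = 10·log₁₀(1223000) = 60.9 dB SPL.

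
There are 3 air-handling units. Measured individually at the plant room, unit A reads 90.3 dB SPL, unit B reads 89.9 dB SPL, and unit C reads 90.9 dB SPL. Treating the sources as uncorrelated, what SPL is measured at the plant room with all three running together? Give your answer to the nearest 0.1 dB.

Incoherent sources sum as intensities:
L_total = 10·log₁₀(10^(90.3/10) + 10^(89.9/10) + 10^(90.9/10)) = 10·log₁₀(3279000000) = 95.2 dB SPL.

95.2 dB SPL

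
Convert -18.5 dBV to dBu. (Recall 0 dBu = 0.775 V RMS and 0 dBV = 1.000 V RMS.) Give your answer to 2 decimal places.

The offset between the scales is 20·log₁₀(0.775/1.000) = −2.214 dB.
So dBu = -18.5 + 2.214 = -16.29 dBu.

-16.29 dBu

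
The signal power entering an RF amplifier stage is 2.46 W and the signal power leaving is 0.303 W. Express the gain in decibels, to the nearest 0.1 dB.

Power is a power quantity, so gain = 10·log₁₀(P_out/P_in).
10·log₁₀(0.303/2.46) = 10·log₁₀(0.1232) = -9.1 dB.

-9.1 dB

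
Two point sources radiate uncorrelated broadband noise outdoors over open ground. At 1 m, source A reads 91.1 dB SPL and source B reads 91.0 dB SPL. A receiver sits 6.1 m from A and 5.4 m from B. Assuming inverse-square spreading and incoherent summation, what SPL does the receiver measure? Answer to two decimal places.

78.91 dB SPL

At the listener: L_A = 91.1 − 20·log₁₀(6.1) = 75.393 dB; L_B = 91.0 − 20·log₁₀(5.4) = 76.352 dB.
Combined: 10·log₁₀(10^(75.393/10)+10^(76.352/10)) = 78.91 dB SPL.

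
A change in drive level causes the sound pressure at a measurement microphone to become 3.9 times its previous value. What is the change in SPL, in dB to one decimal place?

SPL change from a pressure ratio uses the 20·log₁₀ form:
20·log₁₀(3.9) = 11.8 dB.

11.8 dB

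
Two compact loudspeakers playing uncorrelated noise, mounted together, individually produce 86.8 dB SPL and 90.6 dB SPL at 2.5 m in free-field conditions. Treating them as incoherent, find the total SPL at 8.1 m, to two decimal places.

Combined at 2.5 m: 10·log₁₀(10^(86.8/10)+10^(90.6/10)) = 92.113 dB SPL.
Then apply −20·log₁₀(8.1/2.5) = -10.211 dB → 81.90 dB SPL.

81.90 dB SPL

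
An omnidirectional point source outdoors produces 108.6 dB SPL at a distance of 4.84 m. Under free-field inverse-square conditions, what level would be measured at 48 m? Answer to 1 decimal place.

88.7 dB SPL

For a point source in a free field, ΔL = −20·log₁₀(d₂/d₁).
ΔL = −20·log₁₀(48/4.84) = -19.93 dB, so L₂ = 108.6 + (-19.93) = 88.7 dB SPL.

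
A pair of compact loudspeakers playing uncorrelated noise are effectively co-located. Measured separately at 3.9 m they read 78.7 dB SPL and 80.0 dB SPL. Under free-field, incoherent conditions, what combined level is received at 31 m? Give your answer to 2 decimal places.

Combined at 3.9 m: 10·log₁₀(10^(78.7/10)+10^(80.0/10)) = 82.409 dB SPL.
Then apply −20·log₁₀(31/3.9) = -18.006 dB → 64.40 dB SPL.

64.40 dB SPL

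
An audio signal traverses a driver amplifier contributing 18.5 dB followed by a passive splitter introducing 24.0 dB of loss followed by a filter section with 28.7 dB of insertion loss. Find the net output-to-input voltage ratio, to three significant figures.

0.0195

Net gain = 18.5 + (−24.0) + (−28.7) = -34.2 dB.
Voltage ratio = 10^(-34.2/20) = 0.0195.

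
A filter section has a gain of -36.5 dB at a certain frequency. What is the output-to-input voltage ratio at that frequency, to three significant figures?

0.0150

Voltage ratio = 10^(dB/20).
10^(-36.5/20) = 10^(-1.825) = 0.0150.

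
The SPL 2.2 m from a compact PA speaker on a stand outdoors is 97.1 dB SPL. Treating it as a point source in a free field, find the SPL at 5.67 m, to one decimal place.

88.9 dB SPL

Inverse-square spreading gives ΔL = −20·log₁₀(d₂/d₁).
ΔL = −20·log₁₀(5.67/2.2) = -8.22 dB, so L₂ = 97.1 + (-8.22) = 88.9 dB SPL.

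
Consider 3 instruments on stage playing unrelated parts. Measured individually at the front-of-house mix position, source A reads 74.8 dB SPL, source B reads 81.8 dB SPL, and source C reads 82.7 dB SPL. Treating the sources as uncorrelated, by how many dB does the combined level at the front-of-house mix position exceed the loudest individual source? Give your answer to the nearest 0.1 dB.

3.0 dB

Add the sources as powers (linear), then convert back to dB:
L_total = 10·log₁₀(10^(74.8/10) + 10^(81.8/10) + 10^(82.7/10)) = 85.66 dB SPL.
Excess over the loudest (82.7 dB): 85.66 − 82.7 = 3.0 dB.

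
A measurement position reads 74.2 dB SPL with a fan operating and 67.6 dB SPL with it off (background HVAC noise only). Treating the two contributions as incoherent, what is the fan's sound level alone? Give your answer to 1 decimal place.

Subtract intensities: L_src = 10·log₁₀(10^(L_total/10) − 10^(L_bg/10)).
L_src = 10·log₁₀(10^(74.2/10) − 10^(67.6/10)) = 10·log₁₀(20550000) = 73.1 dB SPL.

73.1 dB SPL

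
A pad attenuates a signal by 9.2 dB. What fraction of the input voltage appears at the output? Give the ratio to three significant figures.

0.347

Voltage ratio = 10^(dB/20).
10^(-9.2/20) = 10^(-0.4600) = 0.347.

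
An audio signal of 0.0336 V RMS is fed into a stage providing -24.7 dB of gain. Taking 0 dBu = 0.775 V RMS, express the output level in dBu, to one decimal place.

-52.0 dBu

Input level: 20·log₁₀(0.0336/0.775) = -27.26 dBu.
Output: -27.26 − 24.7 = -52.0 dBu.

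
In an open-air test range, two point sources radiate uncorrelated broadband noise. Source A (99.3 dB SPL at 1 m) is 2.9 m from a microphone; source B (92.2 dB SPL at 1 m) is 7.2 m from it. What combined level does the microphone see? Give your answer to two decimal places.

90.19 dB SPL

At the listener: L_A = 99.3 − 20·log₁₀(2.9) = 90.052 dB; L_B = 92.2 − 20·log₁₀(7.2) = 75.053 dB.
Combined: 10·log₁₀(10^(90.052/10)+10^(75.053/10)) = 90.19 dB SPL.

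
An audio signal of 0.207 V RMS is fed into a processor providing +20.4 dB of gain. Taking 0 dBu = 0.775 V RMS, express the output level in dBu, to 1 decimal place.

+8.9 dBu

Input level: 20·log₁₀(0.207/0.775) = -11.47 dBu.
Output: -11.47 + 20.4 = +8.9 dBu.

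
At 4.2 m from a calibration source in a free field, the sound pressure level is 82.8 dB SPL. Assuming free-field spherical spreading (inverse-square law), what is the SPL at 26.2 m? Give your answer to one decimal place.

Inverse-square spreading gives ΔL = −20·log₁₀(d₂/d₁).
ΔL = −20·log₁₀(26.2/4.2) = -15.90 dB, so L₂ = 82.8 + (-15.90) = 66.9 dB SPL.

66.9 dB SPL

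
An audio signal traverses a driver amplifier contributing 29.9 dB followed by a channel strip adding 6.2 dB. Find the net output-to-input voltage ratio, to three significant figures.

63.8

Net gain = 29.9 + 6.2 = 36.1 dB.
Voltage ratio = 10^(36.1/20) = 63.8.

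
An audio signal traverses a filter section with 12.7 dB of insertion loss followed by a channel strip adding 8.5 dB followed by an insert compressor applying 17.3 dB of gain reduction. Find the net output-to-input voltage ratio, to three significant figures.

Net gain = (−12.7) + 8.5 + (−17.3) = -21.5 dB.
Voltage ratio = 10^(-21.5/20) = 0.0841.

0.0841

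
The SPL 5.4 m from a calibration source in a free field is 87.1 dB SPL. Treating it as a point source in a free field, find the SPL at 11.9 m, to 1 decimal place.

Inverse-square spreading gives ΔL = −20·log₁₀(d₂/d₁).
ΔL = −20·log₁₀(11.9/5.4) = -6.86 dB, so L₂ = 87.1 + (-6.86) = 80.2 dB SPL.

80.2 dB SPL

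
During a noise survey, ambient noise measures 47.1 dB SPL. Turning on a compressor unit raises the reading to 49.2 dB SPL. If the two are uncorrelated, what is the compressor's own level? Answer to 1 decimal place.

45.0 dB SPL

Remove the background by subtracting linear intensities:
L_src = 10·log₁₀(10^(49.2/10) − 10^(47.1/10)) = 10·log₁₀(31890) = 45.0 dB SPL.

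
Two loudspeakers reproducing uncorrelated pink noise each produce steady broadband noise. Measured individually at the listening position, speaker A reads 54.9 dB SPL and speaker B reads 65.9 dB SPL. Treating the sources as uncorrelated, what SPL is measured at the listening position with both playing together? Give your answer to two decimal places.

Incoherent sources sum as intensities:
L_total = 10·log₁₀(10^(54.9/10) + 10^(65.9/10)) = 10·log₁₀(4199000) = 66.23 dB SPL.

66.23 dB SPL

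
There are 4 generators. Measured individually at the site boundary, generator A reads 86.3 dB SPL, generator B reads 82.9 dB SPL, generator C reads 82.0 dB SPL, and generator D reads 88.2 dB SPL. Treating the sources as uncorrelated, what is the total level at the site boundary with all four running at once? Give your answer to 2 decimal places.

Add the sources as powers (linear), then convert back to dB:
L_total = 10·log₁₀(10^(86.3/10) + 10^(82.9/10) + 10^(82.0/10) + 10^(88.2/10)) = 10·log₁₀(1441000000) = 91.59 dB SPL.

91.59 dB SPL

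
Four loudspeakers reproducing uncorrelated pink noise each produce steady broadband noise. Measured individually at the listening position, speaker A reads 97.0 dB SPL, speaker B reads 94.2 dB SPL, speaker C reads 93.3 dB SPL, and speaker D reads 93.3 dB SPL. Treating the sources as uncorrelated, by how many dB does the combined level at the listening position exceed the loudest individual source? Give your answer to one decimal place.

3.8 dB

Uncorrelated sources add in intensity (power), not in dB.
L_total = 10·log₁₀(10^(97.0/10) + 10^(94.2/10) + 10^(93.3/10) + 10^(93.3/10)) = 100.76 dB SPL.
Excess over the loudest (97.0 dB): 100.76 − 97.0 = 3.8 dB.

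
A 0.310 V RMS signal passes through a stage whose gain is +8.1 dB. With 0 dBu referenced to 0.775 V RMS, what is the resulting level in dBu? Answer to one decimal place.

+0.1 dBu

Input level: 20·log₁₀(0.310/0.775) = -7.96 dBu.
Output: -7.96 + 8.1 = +0.1 dBu.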